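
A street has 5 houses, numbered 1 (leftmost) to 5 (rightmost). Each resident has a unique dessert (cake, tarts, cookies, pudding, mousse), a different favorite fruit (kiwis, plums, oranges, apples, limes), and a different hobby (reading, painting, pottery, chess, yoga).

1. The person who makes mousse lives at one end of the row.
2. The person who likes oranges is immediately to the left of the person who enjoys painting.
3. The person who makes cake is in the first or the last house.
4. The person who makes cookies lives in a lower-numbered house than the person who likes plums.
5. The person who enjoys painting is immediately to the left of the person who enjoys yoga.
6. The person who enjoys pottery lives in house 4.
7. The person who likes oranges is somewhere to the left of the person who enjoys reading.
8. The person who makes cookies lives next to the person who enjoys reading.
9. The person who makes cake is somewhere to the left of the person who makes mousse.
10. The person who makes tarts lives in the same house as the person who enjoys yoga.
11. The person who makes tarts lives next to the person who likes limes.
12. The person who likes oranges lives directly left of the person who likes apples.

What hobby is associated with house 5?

Clue 6 places the person who enjoys pottery in house 4.
From clue 9, the person who makes cake must be in house 1.
Clue 9 places the person who makes mousse in house 5.
House 1's hobby must be chess (nothing else left).
Clue 5 places the person who enjoys painting in house 2.
The person who enjoys yoga is in house 3 (clue 5).
Clue 10 places the person who makes tarts in house 3.
So house 5 gets reading for hobby.
Clue 2: the person who likes oranges is in house 1.
By clue 8, the person who makes cookies is in house 4.
Clue 12: the person who likes apples is in house 2.
That leaves pudding as the dessert for house 2.
That leaves limes as the favorite fruit for house 4.
Clue 4: the person who likes plums is in house 5.
That leaves kiwis as the favorite fruit for house 3.
So: house 1 = cake/oranges/chess, house 2 = pudding/apples/painting, house 3 = tarts/kiwis/yoga, house 4 = cookies/limes/pottery, house 5 = mousse/plums/reading.

reading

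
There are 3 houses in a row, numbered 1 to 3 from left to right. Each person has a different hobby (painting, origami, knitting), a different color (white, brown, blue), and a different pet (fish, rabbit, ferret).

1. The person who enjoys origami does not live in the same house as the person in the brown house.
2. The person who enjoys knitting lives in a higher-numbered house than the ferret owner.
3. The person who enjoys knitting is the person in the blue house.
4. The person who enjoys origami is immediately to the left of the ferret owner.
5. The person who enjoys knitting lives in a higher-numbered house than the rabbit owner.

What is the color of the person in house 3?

By clue 4, the person who enjoys origami is in house 1.
The ferret owner is in house 2 (clue 4).
The only pet still possible for house 3 is fish.
From clue 2, the person who enjoys knitting must be in house 3.
Clue 3: the person in the blue house is in house 3.
So house 2 gets painting for hobby.
So house 1 gets white for color.
House 2 color: only brown fits.
House 1's pet must be rabbit (nothing else left).
So: house 1 = origami/white/rabbit, house 2 = painting/brown/ferret, house 3 = knitting/blue/fish.

blue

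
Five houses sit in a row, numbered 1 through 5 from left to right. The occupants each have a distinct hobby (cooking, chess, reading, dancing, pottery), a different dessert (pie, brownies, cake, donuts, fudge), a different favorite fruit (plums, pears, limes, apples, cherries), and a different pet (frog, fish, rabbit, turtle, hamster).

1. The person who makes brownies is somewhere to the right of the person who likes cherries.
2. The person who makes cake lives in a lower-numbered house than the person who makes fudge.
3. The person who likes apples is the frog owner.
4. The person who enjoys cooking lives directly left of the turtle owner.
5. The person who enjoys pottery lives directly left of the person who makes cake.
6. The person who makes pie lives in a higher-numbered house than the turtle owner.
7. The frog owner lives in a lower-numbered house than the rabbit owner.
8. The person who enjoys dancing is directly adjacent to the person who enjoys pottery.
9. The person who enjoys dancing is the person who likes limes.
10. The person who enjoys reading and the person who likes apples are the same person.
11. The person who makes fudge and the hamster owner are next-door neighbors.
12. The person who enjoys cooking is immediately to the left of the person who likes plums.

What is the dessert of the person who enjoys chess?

House 1's dessert must be donuts (nothing else left).
House 5's hobby must be chess (nothing else left).
So house 5 gets pears for favorite fruit.
The person who enjoys cooking is narrowed to house 1 or 2 or 3; consider each.
Placing it in house 2 and house 3 leads to a contradiction, so it's in house 1.
From clue 4, the turtle owner must be in house 2.
From clue 12, the person who likes plums must be in house 2.
House 2's hobby must be pottery (nothing else left).
So house 2 gets brownies for dessert.
That leaves cherries as the favorite fruit for house 1.
From clue 5, the person who makes cake must be in house 3.
Clue 8 places the person who enjoys dancing in house 3.
The person who likes limes is in house 3 (clue 9).
That leaves reading as the hobby for house 4.
That leaves apples as the favorite fruit for house 4.
That leaves fish as the pet for house 1.
By clue 3, the frog owner is in house 4.
From clue 7, the rabbit owner must be in house 5.
House 3 pet: only hamster fits.
Clue 11: the person who makes fudge is in house 4.
So house 5 gets pie for dessert.
So: house 1 = cooking/donuts/cherries/fish, house 2 = pottery/brownies/plums/turtle, house 3 = dancing/cake/limes/hamster, house 4 = reading/fudge/apples/frog, house 5 = chess/pie/pears/rabbit.

pie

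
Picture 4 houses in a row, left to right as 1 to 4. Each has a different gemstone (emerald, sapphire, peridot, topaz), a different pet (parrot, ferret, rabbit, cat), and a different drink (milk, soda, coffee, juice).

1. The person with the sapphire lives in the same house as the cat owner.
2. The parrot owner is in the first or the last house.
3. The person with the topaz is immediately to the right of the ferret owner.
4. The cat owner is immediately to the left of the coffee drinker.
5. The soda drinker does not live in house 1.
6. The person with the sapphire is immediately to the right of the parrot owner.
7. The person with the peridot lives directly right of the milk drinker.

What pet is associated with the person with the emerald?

By clue 6, the person with the sapphire is in house 2.
By clue 6, the parrot owner is in house 1.
House 1 gemstone: only emerald fits.
That leaves rabbit as the pet for house 4.
The cat owner is in house 2 (clue 1).
Clue 4: the coffee drinker is in house 3.
The only pet still possible for house 3 is ferret.
The only drink still possible for house 1 is juice.
That leaves soda as the drink for house 4.
By clue 3, the person with the topaz is in house 4.
From clue 7, the person with the peridot must be in house 3.
House 2 drink: only milk fits.
So: house 1 = emerald/parrot/juice, house 2 = sapphire/cat/milk, house 3 = peridot/ferret/coffee, house 4 = topaz/rabbit/soda.

parrot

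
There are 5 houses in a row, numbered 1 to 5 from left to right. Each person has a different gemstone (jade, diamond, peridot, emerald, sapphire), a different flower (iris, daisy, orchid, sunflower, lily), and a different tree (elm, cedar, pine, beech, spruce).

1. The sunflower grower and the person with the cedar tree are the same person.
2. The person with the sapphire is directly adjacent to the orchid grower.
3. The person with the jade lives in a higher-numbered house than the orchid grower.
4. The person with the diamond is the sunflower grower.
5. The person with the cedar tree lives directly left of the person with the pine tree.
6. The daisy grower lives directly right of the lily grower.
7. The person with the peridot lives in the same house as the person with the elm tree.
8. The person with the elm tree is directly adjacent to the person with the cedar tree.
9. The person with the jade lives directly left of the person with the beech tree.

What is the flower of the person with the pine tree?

The person with the jade is narrowed to house 2 or 3 or 4; consider each.
Placing it in house 2 and house 3 leads to a contradiction, so it's in house 4.
The person with the beech tree is in house 5 (clue 9).
House 5's gemstone must be emerald (nothing else left).
The person with the diamond is narrowed to house 1 or 2 or 3; consider each.
Placing it in house 1 and house 2 leads to a contradiction, so it's in house 3.
Clue 4 places the sunflower grower in house 3.
The person with the cedar tree is in house 3 (clue 1).
The person with the pine tree is in house 4 (clue 5).
Clue 8: the person with the elm tree is in house 2.
The only tree still possible for house 1 is spruce.
From clue 7, the person with the peridot must be in house 2.
So house 1 gets sapphire for gemstone.
Clue 2 places the orchid grower in house 2.
From clue 6, the lily grower must be in house 4.
House 1's flower must be iris (nothing else left).
So house 5 gets daisy for flower.
So: house 1 = sapphire/iris/spruce, house 2 = peridot/orchid/elm, house 3 = diamond/sunflower/cedar, house 4 = jade/lily/pine, house 5 = emerald/daisy/beech.

lily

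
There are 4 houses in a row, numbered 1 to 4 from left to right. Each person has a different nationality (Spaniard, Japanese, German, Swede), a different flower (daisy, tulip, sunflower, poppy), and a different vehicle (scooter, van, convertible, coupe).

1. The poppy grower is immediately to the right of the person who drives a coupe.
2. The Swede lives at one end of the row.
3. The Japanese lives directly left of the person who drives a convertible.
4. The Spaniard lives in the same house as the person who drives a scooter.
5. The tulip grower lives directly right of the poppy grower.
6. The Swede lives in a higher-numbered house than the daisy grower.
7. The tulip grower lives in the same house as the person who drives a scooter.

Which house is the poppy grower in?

2

By clue 6, the Swede is in house 4.
By clue 4, the Spaniard is in house 3.
From clue 4, the person who drives a scooter must be in house 3.
Clue 7 places the tulip grower in house 3.
So house 2 gets poppy for flower.
So house 4 gets sunflower for flower.
Clue 1: the person who drives a coupe is in house 1.
From clue 3, the Japanese must be in house 1.
The person who drives a convertible is in house 2 (clue 3).
House 2's nationality must be German (nothing else left).
House 1's flower must be daisy (nothing else left).
House 4's vehicle must be van (nothing else left).
So: house 1 = Japanese/daisy/coupe, house 2 = German/poppy/convertible, house 3 = Spaniard/tulip/scooter, house 4 = Swede/sunflower/van.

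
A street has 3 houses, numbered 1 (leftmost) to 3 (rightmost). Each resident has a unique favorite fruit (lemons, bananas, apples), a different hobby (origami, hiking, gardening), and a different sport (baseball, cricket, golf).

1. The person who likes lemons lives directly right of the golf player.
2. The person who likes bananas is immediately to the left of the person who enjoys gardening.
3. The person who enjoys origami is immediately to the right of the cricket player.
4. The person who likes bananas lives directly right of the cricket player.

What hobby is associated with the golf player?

From clue 4, the person who likes bananas must be in house 2.
From clue 4, the cricket player must be in house 1.
So house 1 gets apples for favorite fruit.
So house 3 gets lemons for favorite fruit.
House 1 hobby: only hiking fits.
That leaves golf as the sport for house 2.
House 3 sport: only baseball fits.
The person who enjoys gardening is in house 3 (clue 2).
Clue 3 places the person who enjoys origami in house 2.
So: house 1 = apples/hiking/cricket, house 2 = bananas/origami/golf, house 3 = lemons/gardening/baseball.

origami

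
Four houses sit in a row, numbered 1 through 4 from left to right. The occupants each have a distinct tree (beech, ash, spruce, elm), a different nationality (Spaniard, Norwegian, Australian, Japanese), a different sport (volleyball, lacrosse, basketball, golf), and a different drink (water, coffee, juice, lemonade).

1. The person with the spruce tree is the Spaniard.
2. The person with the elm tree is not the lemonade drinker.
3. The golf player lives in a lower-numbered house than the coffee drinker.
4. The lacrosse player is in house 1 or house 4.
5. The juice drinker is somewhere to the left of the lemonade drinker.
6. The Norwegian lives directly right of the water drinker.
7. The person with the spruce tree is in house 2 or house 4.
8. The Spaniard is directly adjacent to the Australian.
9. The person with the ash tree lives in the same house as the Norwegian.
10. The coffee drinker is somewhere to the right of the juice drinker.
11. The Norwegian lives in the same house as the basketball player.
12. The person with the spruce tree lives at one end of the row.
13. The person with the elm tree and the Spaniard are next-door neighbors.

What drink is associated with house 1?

water

Clue 12 places the person with the spruce tree in house 4.
Clue 1: the Spaniard is in house 4.
Clue 8 places the Australian in house 3.
By clue 13, the person with the elm tree is in house 3.
House 1 tree: only beech fits.
That leaves ash as the tree for house 2.
House 1's nationality must be Japanese (nothing else left).
House 2 nationality: only Norwegian fits.
By clue 6, the water drinker is in house 1.
The basketball player is in house 2 (clue 11).
The lemonade drinker is in house 4 (clue 5).
That leaves juice as the drink for house 2.
That leaves coffee as the drink for house 3.
Clue 3: the golf player is in house 1.
House 3's sport must be volleyball (nothing else left).
House 4 sport: only lacrosse fits.
So: house 1 = beech/Japanese/golf/water, house 2 = ash/Norwegian/basketball/juice, house 3 = elm/Australian/volleyball/coffee, house 4 = spruce/Spaniard/lacrosse/lemonade.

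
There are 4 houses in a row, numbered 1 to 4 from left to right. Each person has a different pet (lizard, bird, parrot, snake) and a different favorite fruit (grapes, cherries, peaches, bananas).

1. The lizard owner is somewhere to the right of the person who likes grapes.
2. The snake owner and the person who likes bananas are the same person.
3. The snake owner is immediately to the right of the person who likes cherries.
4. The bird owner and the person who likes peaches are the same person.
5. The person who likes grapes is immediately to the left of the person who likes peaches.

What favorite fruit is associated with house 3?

The only pet still possible for house 1 is parrot.
The bird owner is narrowed to house 2 or 3 or 4; consider each.
Placing it in house 3 and house 4 leads to a contradiction, so it's in house 2.
Clue 4: the person who likes peaches is in house 2.
Clue 5: the person who likes grapes is in house 1.
House 4's favorite fruit must be bananas (nothing else left).
Clue 2: the snake owner is in house 4.
House 3's pet must be lizard (nothing else left).
House 3 favorite fruit: only cherries fits.
So: house 1 = parrot/grapes, house 2 = bird/peaches, house 3 = lizard/cherries, house 4 = snake/bananas.

cherries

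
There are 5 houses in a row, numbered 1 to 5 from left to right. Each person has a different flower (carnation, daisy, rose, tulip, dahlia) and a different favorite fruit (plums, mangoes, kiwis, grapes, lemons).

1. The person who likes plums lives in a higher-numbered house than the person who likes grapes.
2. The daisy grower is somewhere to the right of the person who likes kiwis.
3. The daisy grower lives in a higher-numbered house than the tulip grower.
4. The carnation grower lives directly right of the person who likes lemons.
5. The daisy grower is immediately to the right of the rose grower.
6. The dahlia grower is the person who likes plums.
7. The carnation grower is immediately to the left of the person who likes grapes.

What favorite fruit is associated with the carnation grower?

kiwis

The carnation grower is narrowed to house 2 or 3; consider each.
Placing it in house 3 leads to a contradiction, so it's in house 2.
By clue 4, the person who likes lemons is in house 1.
From clue 7, the person who likes grapes must be in house 3.
That leaves tulip as the flower for house 1.
The only flower still possible for house 3 is rose.
Clue 5 places the daisy grower in house 4.
The only flower still possible for house 5 is dahlia.
The person who likes kiwis is in house 2 (clue 2).
From clue 6, the person who likes plums must be in house 5.
That leaves mangoes as the favorite fruit for house 4.
So: house 1 = tulip/lemons, house 2 = carnation/kiwis, house 3 = rose/grapes, house 4 = daisy/mangoes, house 5 = dahlia/plums.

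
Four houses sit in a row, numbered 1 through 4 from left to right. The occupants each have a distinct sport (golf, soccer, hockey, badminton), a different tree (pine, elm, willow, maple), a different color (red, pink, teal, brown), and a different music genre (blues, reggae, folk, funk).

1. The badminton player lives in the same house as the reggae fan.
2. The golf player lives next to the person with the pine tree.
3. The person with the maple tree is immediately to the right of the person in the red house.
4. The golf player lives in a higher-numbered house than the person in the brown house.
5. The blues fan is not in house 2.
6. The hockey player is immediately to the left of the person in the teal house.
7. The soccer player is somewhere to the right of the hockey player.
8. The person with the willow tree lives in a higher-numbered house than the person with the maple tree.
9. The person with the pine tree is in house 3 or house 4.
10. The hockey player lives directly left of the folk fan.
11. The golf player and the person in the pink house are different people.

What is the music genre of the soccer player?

blues

The only tree still possible for house 1 is elm.
The only tree still possible for house 2 is maple.
By clue 3, the person in the red house is in house 1.
The golf player is narrowed to house 3 or 4; consider each.
Placing it in house 4 leads to a contradiction, so it's in house 3.
By clue 2, the person with the pine tree is in house 4.
From clue 4, the person in the brown house must be in house 2.
House 3 tree: only willow fits.
That leaves teal as the color for house 3.
House 4 color: only pink fits.
By clue 6, the hockey player is in house 2.
By clue 7, the soccer player is in house 4.
From clue 10, the folk fan must be in house 3.
The only sport still possible for house 1 is badminton.
The reggae fan is in house 1 (clue 1).
That leaves funk as the music genre for house 2.
House 4 music genre: only blues fits.
So: house 1 = badminton/elm/red/reggae, house 2 = hockey/maple/brown/funk, house 3 = golf/willow/teal/folk, house 4 = soccer/pine/pink/blues.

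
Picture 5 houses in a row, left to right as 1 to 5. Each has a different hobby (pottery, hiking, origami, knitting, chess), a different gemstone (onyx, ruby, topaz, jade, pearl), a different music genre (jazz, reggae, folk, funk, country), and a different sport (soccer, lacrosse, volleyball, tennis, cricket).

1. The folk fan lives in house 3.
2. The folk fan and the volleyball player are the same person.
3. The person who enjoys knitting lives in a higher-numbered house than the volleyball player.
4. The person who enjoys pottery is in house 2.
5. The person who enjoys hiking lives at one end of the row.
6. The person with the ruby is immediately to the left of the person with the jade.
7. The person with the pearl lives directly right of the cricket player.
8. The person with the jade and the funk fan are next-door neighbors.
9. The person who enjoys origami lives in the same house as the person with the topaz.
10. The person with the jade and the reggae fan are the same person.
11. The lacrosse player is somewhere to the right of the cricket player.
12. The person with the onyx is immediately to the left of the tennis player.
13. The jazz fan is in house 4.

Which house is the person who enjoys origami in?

5

Clue 1: the folk fan is in house 3.
From clue 2, the volleyball player must be in house 3.
From clue 4, the person who enjoys pottery must be in house 2.
The jazz fan is in house 4 (clue 13).
Clue 10: the person with the jade is in house 2.
From clue 10, the reggae fan must be in house 2.
By clue 6, the person with the ruby is in house 1.
Clue 8: the funk fan is in house 1.
The only music genre still possible for house 5 is country.
The only sport still possible for house 1 is soccer.
House 2's sport must be cricket (nothing else left).
Clue 7: the person with the pearl is in house 3.
House 5's gemstone must be topaz (nothing else left).
From clue 9, the person who enjoys origami must be in house 5.
From clue 12, the tennis player must be in house 5.
That leaves chess as the hobby for house 3.
House 4's hobby must be knitting (nothing else left).
That leaves onyx as the gemstone for house 4.
House 4 sport: only lacrosse fits.
That leaves hiking as the hobby for house 1.
So: house 1 = hiking/ruby/funk/soccer, house 2 = pottery/jade/reggae/cricket, house 3 = chess/pearl/folk/volleyball, house 4 = knitting/onyx/jazz/lacrosse, house 5 = origami/topaz/country/tennis.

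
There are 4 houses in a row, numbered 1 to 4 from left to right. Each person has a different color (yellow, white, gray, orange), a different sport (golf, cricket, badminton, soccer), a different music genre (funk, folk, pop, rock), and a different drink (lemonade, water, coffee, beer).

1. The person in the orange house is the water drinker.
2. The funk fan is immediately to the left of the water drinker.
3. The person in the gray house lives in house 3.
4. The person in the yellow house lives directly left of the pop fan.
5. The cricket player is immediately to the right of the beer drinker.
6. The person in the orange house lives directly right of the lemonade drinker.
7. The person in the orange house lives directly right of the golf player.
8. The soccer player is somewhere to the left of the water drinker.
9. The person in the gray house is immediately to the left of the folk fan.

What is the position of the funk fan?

3

Clue 3 places the person in the gray house in house 3.
From clue 9, the folk fan must be in house 4.
The person in the orange house is narrowed to house 2 or 4; consider each.
Placing it in house 2 leads to a contradiction, so it's in house 4.
Clue 1: the water drinker is in house 4.
From clue 2, the funk fan must be in house 3.
Clue 6: the lemonade drinker is in house 3.
The golf player is in house 3 (clue 7).
So house 1 gets rock for music genre.
So house 2 gets pop for music genre.
From clue 4, the person in the yellow house must be in house 1.
The cricket player is in house 2 (clue 5).
By clue 5, the beer drinker is in house 1.
So house 2 gets white for color.
House 1's sport must be soccer (nothing else left).
So house 4 gets badminton for sport.
The only drink still possible for house 2 is coffee.
So: house 1 = yellow/soccer/rock/beer, house 2 = white/cricket/pop/coffee, house 3 = gray/golf/funk/lemonade, house 4 = orange/badminton/folk/water.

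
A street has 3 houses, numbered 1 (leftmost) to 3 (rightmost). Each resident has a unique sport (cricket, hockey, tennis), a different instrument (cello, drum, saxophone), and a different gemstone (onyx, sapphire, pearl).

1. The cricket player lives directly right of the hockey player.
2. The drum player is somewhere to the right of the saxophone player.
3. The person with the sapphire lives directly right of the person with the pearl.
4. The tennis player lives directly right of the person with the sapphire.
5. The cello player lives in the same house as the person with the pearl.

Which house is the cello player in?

Clue 4: the tennis player is in house 3.
By clue 4, the person with the sapphire is in house 2.
The only sport still possible for house 1 is hockey.
The only sport still possible for house 2 is cricket.
The only instrument still possible for house 3 is drum.
House 1 gemstone: only pearl fits.
The only gemstone still possible for house 3 is onyx.
By clue 5, the cello player is in house 1.
The only instrument still possible for house 2 is saxophone.
So: house 1 = hockey/cello/pearl, house 2 = cricket/saxophone/sapphire, house 3 = tennis/drum/onyx.

1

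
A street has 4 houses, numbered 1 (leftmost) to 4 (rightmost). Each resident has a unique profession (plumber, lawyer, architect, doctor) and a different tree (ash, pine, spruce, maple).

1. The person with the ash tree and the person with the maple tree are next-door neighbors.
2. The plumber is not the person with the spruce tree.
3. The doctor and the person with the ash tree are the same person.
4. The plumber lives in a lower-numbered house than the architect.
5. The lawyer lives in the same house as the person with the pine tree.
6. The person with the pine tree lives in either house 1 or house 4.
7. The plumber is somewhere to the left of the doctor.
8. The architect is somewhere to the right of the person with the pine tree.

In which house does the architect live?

4

By clue 8, the person with the pine tree is in house 1.
The lawyer is in house 1 (clue 5).
That leaves plumber as the profession for house 2.
That leaves maple as the tree for house 2.
Clue 1 places the person with the ash tree in house 3.
By clue 3, the doctor is in house 3.
So house 4 gets architect for profession.
House 4's tree must be spruce (nothing else left).
So: house 1 = lawyer/pine, house 2 = plumber/maple, house 3 = doctor/ash, house 4 = architect/spruce.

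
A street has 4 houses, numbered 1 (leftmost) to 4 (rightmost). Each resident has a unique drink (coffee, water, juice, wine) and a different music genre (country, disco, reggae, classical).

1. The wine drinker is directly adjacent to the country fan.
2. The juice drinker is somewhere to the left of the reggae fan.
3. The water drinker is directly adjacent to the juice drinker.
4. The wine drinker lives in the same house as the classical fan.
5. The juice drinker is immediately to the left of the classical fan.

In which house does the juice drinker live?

2

The juice drinker is narrowed to house 1 or 2 or 3; consider each.
Placing it in house 1 and house 3 leads to a contradiction, so it's in house 2.
Clue 5: the classical fan is in house 3.
Clue 1: the wine drinker is in house 3.
That leaves coffee as the drink for house 4.
So house 1 gets disco for music genre.
That leaves country as the music genre for house 2.
The only music genre still possible for house 4 is reggae.
House 1's drink must be water (nothing else left).
So: house 1 = water/disco, house 2 = juice/country, house 3 = wine/classical, house 4 = coffee/reggae.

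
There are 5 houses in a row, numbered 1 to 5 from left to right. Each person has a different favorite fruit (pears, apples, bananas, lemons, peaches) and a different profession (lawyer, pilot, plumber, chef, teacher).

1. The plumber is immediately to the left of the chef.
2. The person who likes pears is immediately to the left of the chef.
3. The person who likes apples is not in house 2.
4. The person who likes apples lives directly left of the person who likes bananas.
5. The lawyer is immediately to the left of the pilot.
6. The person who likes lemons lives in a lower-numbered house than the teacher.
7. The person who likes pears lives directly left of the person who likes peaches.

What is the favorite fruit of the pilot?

The person who likes apples is narrowed to house 1 or 3 or 4; consider each.
Placing it in house 1 and house 3 leads to a contradiction, so it's in house 4.
From clue 4, the person who likes bananas must be in house 5.
The person who likes peaches is narrowed to house 2 or 3; consider each.
Placing it in house 3 leads to a contradiction, so it's in house 2.
From clue 7, the person who likes pears must be in house 1.
The only favorite fruit still possible for house 3 is lemons.
By clue 2, the chef is in house 2.
The only profession still possible for house 1 is plumber.
House 3 profession: only lawyer fits.
From clue 5, the pilot must be in house 4.
House 5's profession must be teacher (nothing else left).
So: house 1 = pears/plumber, house 2 = peaches/chef, house 3 = lemons/lawyer, house 4 = apples/pilot, house 5 = bananas/teacher.

apples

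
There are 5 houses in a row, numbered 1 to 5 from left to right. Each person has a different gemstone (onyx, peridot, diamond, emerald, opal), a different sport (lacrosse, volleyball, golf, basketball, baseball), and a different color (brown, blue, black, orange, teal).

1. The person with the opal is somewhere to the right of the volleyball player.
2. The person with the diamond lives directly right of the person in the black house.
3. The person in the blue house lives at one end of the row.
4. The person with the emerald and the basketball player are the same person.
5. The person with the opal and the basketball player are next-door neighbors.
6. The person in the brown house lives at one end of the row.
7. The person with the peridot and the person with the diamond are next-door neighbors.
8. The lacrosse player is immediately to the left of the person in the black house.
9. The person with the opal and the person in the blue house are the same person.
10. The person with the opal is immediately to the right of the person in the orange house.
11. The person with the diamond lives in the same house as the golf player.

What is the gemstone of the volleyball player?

By clue 9, the person with the opal is in house 5.
Clue 9: the person in the blue house is in house 5.
The person in the orange house is in house 4 (clue 10).
By clue 5, the basketball player is in house 4.
The only sport still possible for house 5 is baseball.
So house 1 gets brown for color.
The person with the emerald is in house 4 (clue 4).
By clue 11, the person with the diamond is in house 3.
House 1's gemstone must be onyx (nothing else left).
The only gemstone still possible for house 2 is peridot.
House 3's sport must be golf (nothing else left).
The person in the black house is in house 2 (clue 2).
Clue 8 places the lacrosse player in house 1.
House 2's sport must be volleyball (nothing else left).
That leaves teal as the color for house 3.
So: house 1 = onyx/lacrosse/brown, house 2 = peridot/volleyball/black, house 3 = diamond/golf/teal, house 4 = emerald/basketball/orange, house 5 = opal/baseball/blue.

peridot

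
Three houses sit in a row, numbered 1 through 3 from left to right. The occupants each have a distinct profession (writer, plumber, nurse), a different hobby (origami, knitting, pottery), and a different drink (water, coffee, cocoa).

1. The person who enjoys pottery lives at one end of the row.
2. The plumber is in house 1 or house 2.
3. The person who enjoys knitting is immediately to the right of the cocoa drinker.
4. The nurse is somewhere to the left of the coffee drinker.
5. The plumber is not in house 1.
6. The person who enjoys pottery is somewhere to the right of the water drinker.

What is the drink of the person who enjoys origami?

cocoa

Clue 5: the plumber is in house 2.
From clue 6, the person who enjoys pottery must be in house 3.
House 1 profession: only nurse fits.
House 3 profession: only writer fits.
House 1 hobby: only origami fits.
House 2 hobby: only knitting fits.
House 3 drink: only coffee fits.
From clue 3, the cocoa drinker must be in house 1.
House 2's drink must be water (nothing else left).
So: house 1 = nurse/origami/cocoa, house 2 = plumber/knitting/water, house 3 = writer/pottery/coffee.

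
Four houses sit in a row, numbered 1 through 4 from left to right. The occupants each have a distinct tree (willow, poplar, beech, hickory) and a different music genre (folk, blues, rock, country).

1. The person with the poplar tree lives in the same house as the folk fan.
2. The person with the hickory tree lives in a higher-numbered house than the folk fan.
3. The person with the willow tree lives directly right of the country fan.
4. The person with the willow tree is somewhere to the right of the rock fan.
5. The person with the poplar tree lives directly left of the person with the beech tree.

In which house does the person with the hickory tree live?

That leaves poplar as the tree for house 1.
That leaves blues as the music genre for house 4.
The folk fan is in house 1 (clue 1).
Clue 5 places the person with the beech tree in house 2.
The person with the hickory tree is narrowed to house 3 or 4; consider each.
Placing it in house 4 leads to a contradiction, so it's in house 3.
House 4's tree must be willow (nothing else left).
From clue 3, the country fan must be in house 3.
House 2's music genre must be rock (nothing else left).
So: house 1 = poplar/folk, house 2 = beech/rock, house 3 = hickory/country, house 4 = willow/blues.

3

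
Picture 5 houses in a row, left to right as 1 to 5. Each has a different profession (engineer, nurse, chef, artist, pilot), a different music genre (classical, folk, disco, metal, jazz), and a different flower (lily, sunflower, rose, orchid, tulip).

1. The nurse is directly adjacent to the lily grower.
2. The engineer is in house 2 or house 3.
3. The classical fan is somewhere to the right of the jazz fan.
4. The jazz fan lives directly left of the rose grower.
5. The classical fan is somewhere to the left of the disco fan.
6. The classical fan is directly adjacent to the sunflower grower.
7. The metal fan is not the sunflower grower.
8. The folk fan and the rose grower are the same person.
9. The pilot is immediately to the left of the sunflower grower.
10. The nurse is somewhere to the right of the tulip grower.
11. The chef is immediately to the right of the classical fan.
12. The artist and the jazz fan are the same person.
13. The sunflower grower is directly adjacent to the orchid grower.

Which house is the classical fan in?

4

The engineer is narrowed to house 2 or 3; consider each.
Placing it in house 2 leads to a contradiction, so it's in house 3.
The artist is narrowed to house 1 or 2; consider each.
Placing it in house 2 leads to a contradiction, so it's in house 1.
From clue 12, the jazz fan must be in house 1.
By clue 4, the rose grower is in house 2.
The folk fan is in house 2 (clue 8).
House 4's flower must be orchid (nothing else left).
Clue 6 places the classical fan in house 4.
From clue 11, the chef must be in house 5.
That leaves metal as the music genre for house 3.
House 5 music genre: only disco fits.
From clue 7, the sunflower grower must be in house 5.
The pilot is in house 4 (clue 9).
House 2's profession must be nurse (nothing else left).
The tulip grower is in house 1 (clue 10).
That leaves lily as the flower for house 3.
So: house 1 = artist/jazz/tulip, house 2 = nurse/folk/rose, house 3 = engineer/metal/lily, house 4 = pilot/classical/orchid, house 5 = chef/disco/sunflower.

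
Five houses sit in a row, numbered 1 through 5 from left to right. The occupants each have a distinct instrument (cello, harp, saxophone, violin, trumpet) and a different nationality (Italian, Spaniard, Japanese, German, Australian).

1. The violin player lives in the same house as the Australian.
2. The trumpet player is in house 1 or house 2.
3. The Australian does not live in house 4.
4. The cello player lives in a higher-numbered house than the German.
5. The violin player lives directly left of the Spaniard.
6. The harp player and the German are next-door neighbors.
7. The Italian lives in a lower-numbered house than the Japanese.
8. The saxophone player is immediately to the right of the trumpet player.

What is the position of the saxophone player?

The only nationality still possible for house 5 is Japanese.
The saxophone player is narrowed to house 2 or 3; consider each.
Placing it in house 2 leads to a contradiction, so it's in house 3.
By clue 8, the trumpet player is in house 2.
From clue 1, the Australian must be in house 1.
From clue 5, the Spaniard must be in house 2.
House 1's instrument must be violin (nothing else left).
The cello player is narrowed to house 4 or 5; consider each.
Placing it in house 4 leads to a contradiction, so it's in house 5.
House 4's instrument must be harp (nothing else left).
Clue 6: the German is in house 3.
House 4's nationality must be Italian (nothing else left).
So: house 1 = violin/Australian, house 2 = trumpet/Spaniard, house 3 = saxophone/German, house 4 = harp/Italian, house 5 = cello/Japanese.

3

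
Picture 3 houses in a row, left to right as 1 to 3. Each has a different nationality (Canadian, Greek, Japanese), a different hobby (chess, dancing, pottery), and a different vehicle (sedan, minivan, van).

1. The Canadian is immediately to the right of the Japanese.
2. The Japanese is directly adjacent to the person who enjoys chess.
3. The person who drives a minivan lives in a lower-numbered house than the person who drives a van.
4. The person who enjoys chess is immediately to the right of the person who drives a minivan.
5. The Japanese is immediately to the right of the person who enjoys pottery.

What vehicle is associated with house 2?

minivan

Clue 5 places the Japanese in house 2.
By clue 5, the person who enjoys pottery is in house 1.
House 1 nationality: only Greek fits.
That leaves Canadian as the nationality for house 3.
Clue 2: the person who enjoys chess is in house 3.
Clue 4: the person who drives a minivan is in house 2.
House 2 hobby: only dancing fits.
So house 1 gets sedan for vehicle.
So house 3 gets van for vehicle.
So: house 1 = Greek/pottery/sedan, house 2 = Japanese/dancing/minivan, house 3 = Canadian/chess/van.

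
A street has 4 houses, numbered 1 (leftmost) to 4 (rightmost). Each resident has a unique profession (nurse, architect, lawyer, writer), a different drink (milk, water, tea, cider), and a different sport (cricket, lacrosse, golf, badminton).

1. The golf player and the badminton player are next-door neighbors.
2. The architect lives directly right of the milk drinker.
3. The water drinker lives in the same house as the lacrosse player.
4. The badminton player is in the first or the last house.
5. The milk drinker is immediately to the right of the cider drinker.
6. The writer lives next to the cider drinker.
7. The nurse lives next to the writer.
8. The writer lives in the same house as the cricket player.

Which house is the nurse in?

2

The architect is narrowed to house 3 or 4; consider each.
Placing it in house 3 leads to a contradiction, so it's in house 4.
Clue 2 places the milk drinker in house 3.
From clue 5, the cider drinker must be in house 2.
The only profession still possible for house 2 is nurse.
House 2 sport: only golf fits.
The only sport still possible for house 3 is cricket.
Clue 1 places the badminton player in house 1.
From clue 8, the writer must be in house 3.
House 1 profession: only lawyer fits.
That leaves lacrosse as the sport for house 4.
By clue 3, the water drinker is in house 4.
The only drink still possible for house 1 is tea.
So: house 1 = lawyer/tea/badminton, house 2 = nurse/cider/golf, house 3 = writer/milk/cricket, house 4 = architect/water/lacrosse.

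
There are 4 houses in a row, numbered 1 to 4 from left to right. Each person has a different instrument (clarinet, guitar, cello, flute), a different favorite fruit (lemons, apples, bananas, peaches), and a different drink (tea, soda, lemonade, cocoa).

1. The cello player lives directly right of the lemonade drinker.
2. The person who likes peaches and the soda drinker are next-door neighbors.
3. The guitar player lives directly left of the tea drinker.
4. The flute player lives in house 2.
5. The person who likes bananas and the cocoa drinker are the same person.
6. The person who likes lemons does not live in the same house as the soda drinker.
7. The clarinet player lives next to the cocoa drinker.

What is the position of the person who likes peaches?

2

Clue 4 places the flute player in house 2.
House 1's drink must be soda (nothing else left).
Clue 2 places the person who likes peaches in house 2.
The only favorite fruit still possible for house 1 is apples.
That leaves guitar as the instrument for house 1.
By clue 3, the tea drinker is in house 2.
House 3's drink must be lemonade (nothing else left).
House 4's drink must be cocoa (nothing else left).
Clue 1 places the cello player in house 4.
The person who likes bananas is in house 4 (clue 5).
Clue 7 places the clarinet player in house 3.
That leaves lemons as the favorite fruit for house 3.
So: house 1 = guitar/apples/soda, house 2 = flute/peaches/tea, house 3 = clarinet/lemons/lemonade, house 4 = cello/bananas/cocoa.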